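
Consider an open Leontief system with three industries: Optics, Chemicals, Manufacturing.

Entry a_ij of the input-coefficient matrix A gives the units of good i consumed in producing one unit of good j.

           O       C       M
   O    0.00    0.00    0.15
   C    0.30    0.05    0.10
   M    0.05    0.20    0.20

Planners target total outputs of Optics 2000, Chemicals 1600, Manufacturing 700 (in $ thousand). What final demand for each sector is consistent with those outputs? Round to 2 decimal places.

I − A =
  [   1.00     0.00    -0.15]
  [  -0.30     0.95    -0.10]
  [  -0.05    -0.20     0.80]
d = (I − A) x:
  d_O = (+1.00)·2000 + (+0.00)·1600 + (-0.15)·700 = 1895.00
  d_C = (-0.30)·2000 + (+0.95)·1600 + (-0.10)·700 = 850.00
  d_M = (-0.05)·2000 + (-0.20)·1600 + (+0.80)·700 = 140.00

d_O = 1895.00, d_C = 850.00, d_M = 140.00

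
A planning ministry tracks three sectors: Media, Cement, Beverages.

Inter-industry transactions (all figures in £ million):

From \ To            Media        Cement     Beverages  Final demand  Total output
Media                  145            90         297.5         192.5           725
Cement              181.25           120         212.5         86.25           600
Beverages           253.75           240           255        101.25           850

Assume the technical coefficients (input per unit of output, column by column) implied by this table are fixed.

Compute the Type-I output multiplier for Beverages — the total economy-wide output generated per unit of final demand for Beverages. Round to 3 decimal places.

Technical coefficients a_ij = z_ij / X_j:
  a_MM = 145/725 = 0.20, a_CM = 181.25/725 = 0.25, a_BM = 253.75/725 = 0.35
  a_MC = 90/600 = 0.15, a_CC = 120/600 = 0.20, a_BC = 240/600 = 0.40
  a_MB = 297.5/850 = 0.35, a_CB = 212.5/850 = 0.25, a_BB = 255/850 = 0.30
I − A =
  [   0.80    -0.15    -0.35]
  [  -0.25     0.80    -0.25]
  [  -0.35    -0.40     0.70]
Cofactors of I−A, C_ij = (−1)^(i+j)·(minor ij) (rows/columns in the sector order above):
  C_11 = (0.80)(0.70) − (-0.25)(-0.40) = 0.4600
  C_12 = −[(-0.25)(0.70) − (-0.25)(-0.35)] = 0.2625
  C_13 = (-0.25)(-0.40) − (0.80)(-0.35) = 0.3800
  C_21 = −[(-0.15)(0.70) − (-0.35)(-0.40)] = 0.2450
  C_22 = (0.80)(0.70) − (-0.35)(-0.35) = 0.4375
  C_23 = −[(0.80)(-0.40) − (-0.15)(-0.35)] = 0.3725
  C_31 = (-0.15)(-0.25) − (-0.35)(0.80) = 0.3175
  C_32 = −[(0.80)(-0.25) − (-0.35)(-0.25)] = 0.2875
  C_33 = (0.80)(0.80) − (-0.15)(-0.25) = 0.6025
det(I−A) = Σ_j (I−A)_1j·C_1j = (0.80)(0.4600) + (-0.15)(0.2625) + (-0.35)(0.3800) = 0.195625
adj(I−A) = Cᵀ =
  [ 0.4600   0.2450   0.3175]
  [ 0.2625   0.4375   0.2875]
  [ 0.3800   0.3725   0.6025]
(I − A)⁻¹ = adj(I−A) / det(I−A) ≈
  [   2.3514     1.2524     1.6230]
  [   1.3419     2.2364     1.4696]
  [   1.9425     1.9042     3.0799]
The output multiplier for sector j is the column-j sum of the Leontief inverse (I − A)⁻¹ = adj(I−A) / det(I−A).
Column B of adj(I−A): (0.3175, 0.2875, 0.6025); det(I−A) = 0.195625.
m_B = (0.3175 + 0.2875 + 0.6025) / 0.195625 = 1.2075 / 0.195625 ≈ 6.173.

m_B = 6.173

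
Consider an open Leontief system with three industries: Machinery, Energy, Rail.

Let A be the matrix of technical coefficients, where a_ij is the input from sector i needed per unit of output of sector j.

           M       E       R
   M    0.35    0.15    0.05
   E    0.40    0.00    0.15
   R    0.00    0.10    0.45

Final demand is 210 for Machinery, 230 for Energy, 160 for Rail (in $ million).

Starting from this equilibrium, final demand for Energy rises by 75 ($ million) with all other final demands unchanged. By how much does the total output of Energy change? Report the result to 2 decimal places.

Δx_E = 85.73

I − A =
  [   0.65    -0.15    -0.05]
  [  -0.40     1.00    -0.15]
  [   0.00    -0.10     0.55]
Cofactors of I−A, C_ij = (−1)^(i+j)·(minor ij) (rows/columns in the sector order above):
  C_11 = (1.00)(0.55) − (-0.15)(-0.10) = 0.5350
  C_12 = −[(-0.40)(0.55) − (-0.15)(0.00)] = 0.2200
  C_13 = (-0.40)(-0.10) − (1.00)(0.00) = 0.0400
  C_21 = −[(-0.15)(0.55) − (-0.05)(-0.10)] = 0.0875
  C_22 = (0.65)(0.55) − (-0.05)(0.00) = 0.3575
  C_23 = −[(0.65)(-0.10) − (-0.15)(0.00)] = 0.0650
  C_31 = (-0.15)(-0.15) − (-0.05)(1.00) = 0.0725
  C_32 = −[(0.65)(-0.15) − (-0.05)(-0.40)] = 0.1175
  C_33 = (0.65)(1.00) − (-0.15)(-0.40) = 0.5900
det(I−A) = Σ_j (I−A)_1j·C_1j = (0.65)(0.5350) + (-0.15)(0.2200) + (-0.05)(0.0400) = 0.31275
adj(I−A) = Cᵀ =
  [ 0.5350   0.0875   0.0725]
  [ 0.2200   0.3575   0.1175]
  [ 0.0400   0.0650   0.5900]
(I − A)⁻¹ = adj(I−A) / det(I−A) ≈
  [   1.7106     0.2798     0.2318]
  [   0.7034     1.1431     0.3757]
  [   0.1279     0.2078     1.8865]
Δx = (I − A)⁻¹ Δd with Δd having +75 in the Energy component and 0 elsewhere.
So Δx_E = L_EE · (+75), where L_EE = adj(I−A)_EE / det(I−A) = 0.3575 / 0.31275.
Δx_E = 0.3575 × (+75) / 0.31275 = 26.8125 / 0.31275 ≈ 85.73.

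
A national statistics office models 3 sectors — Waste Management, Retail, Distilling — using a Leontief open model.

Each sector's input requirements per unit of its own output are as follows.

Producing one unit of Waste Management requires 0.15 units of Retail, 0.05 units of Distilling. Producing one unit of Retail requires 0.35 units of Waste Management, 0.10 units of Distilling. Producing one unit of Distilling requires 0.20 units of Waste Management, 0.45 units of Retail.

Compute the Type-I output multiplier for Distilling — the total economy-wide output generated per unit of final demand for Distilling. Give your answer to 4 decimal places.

m_3 = 2.0247

I − A =
  [   1.00    -0.35    -0.20]
  [  -0.15     1.00    -0.45]
  [  -0.05    -0.10     1.00]
Cofactors of I−A, C_ij = (−1)^(i+j)·(minor ij) (rows/columns in the sector order above):
  C_11 = (1.00)(1.00) − (-0.45)(-0.10) = 0.9550
  C_12 = −[(-0.15)(1.00) − (-0.45)(-0.05)] = 0.1725
  C_13 = (-0.15)(-0.10) − (1.00)(-0.05) = 0.0650
  C_21 = −[(-0.35)(1.00) − (-0.20)(-0.10)] = 0.3700
  C_22 = (1.00)(1.00) − (-0.20)(-0.05) = 0.9900
  C_23 = −[(1.00)(-0.10) − (-0.35)(-0.05)] = 0.1175
  C_31 = (-0.35)(-0.45) − (-0.20)(1.00) = 0.3575
  C_32 = −[(1.00)(-0.45) − (-0.20)(-0.15)] = 0.4800
  C_33 = (1.00)(1.00) − (-0.35)(-0.15) = 0.9475
det(I−A) = Σ_j (I−A)_1j·C_1j = (1.00)(0.9550) + (-0.35)(0.1725) + (-0.20)(0.0650) = 0.881625
adj(I−A) = Cᵀ =
  [ 0.9550   0.3700   0.3575]
  [ 0.1725   0.9900   0.4800]
  [ 0.0650   0.1175   0.9475]
(I − A)⁻¹ = adj(I−A) / det(I−A) ≈
  [   1.08323     0.41968     0.40550]
  [   0.19566     1.12293     0.54445]
  [   0.07373     0.13328     1.07472]
The output multiplier for sector j is the column-j sum of the Leontief inverse (I − A)⁻¹ = adj(I−A) / det(I−A).
Column 3 of adj(I−A): (0.3575, 0.4800, 0.9475); det(I−A) = 0.881625.
m_3 = (0.3575 + 0.4800 + 0.9475) / 0.881625 = 1.785 / 0.881625 ≈ 2.0247.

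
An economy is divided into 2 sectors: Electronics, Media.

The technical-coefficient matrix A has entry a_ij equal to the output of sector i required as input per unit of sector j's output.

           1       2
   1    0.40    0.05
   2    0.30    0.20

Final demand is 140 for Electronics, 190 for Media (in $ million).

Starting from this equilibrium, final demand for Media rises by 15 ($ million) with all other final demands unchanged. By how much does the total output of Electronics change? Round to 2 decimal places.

Δx_1 = 1.61

I − A =
  [   0.60    -0.05]
  [  -0.30     0.80]
det(I−A) = (0.60)(0.80) − (-0.05)(-0.30) = 0.4650
adj(I−A) = [[0.80, 0.05], [0.30, 0.60]]
(I − A)⁻¹ = adj(I−A) / det(I−A) ≈
  [   1.7204     0.1075]
  [   0.6452     1.2903]
Δx = (I − A)⁻¹ Δd with Δd having +15 in the Media component and 0 elsewhere.
So Δx_1 = L_12 · (+15), where L_12 = adj(I−A)_12 / det(I−A) = 0.05 / 0.4650.
Δx_1 = 0.05 × (+15) / 0.4650 = 0.75 / 0.4650 ≈ 1.61.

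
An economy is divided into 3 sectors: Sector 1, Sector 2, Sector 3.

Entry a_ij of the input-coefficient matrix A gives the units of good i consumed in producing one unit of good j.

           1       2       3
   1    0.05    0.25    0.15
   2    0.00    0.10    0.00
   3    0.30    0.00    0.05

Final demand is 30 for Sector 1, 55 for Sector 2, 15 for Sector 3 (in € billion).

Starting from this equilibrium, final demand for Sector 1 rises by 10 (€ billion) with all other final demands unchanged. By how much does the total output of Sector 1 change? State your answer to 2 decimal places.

Δx_1 = 11.08

I − A =
  [   0.95    -0.25    -0.15]
  [   0.00     0.90     0.00]
  [  -0.30     0.00     0.95]
Cofactors of I−A, C_ij = (−1)^(i+j)·(minor ij) (rows/columns in the sector order above):
  C_11 = (0.90)(0.95) − (0.00)(0.00) = 0.8550
  C_12 = −[(0.00)(0.95) − (0.00)(-0.30)] = 0.0000
  C_13 = (0.00)(0.00) − (0.90)(-0.30) = 0.2700
  C_21 = −[(-0.25)(0.95) − (-0.15)(0.00)] = 0.2375
  C_22 = (0.95)(0.95) − (-0.15)(-0.30) = 0.8575
  C_23 = −[(0.95)(0.00) − (-0.25)(-0.30)] = 0.0750
  C_31 = (-0.25)(0.00) − (-0.15)(0.90) = 0.1350
  C_32 = −[(0.95)(0.00) − (-0.15)(0.00)] = 0.0000
  C_33 = (0.95)(0.90) − (-0.25)(0.00) = 0.8550
det(I−A) = Σ_j (I−A)_1j·C_1j = (0.95)(0.8550) + (-0.25)(0.0000) + (-0.15)(0.2700) = 0.77175
adj(I−A) = Cᵀ =
  [ 0.8550   0.2375   0.1350]
  [ 0.0000   0.8575   0.0000]
  [ 0.2700   0.0750   0.8550]
(I − A)⁻¹ = adj(I−A) / det(I−A) ≈
  [   1.1079     0.3077     0.1749]
  [   0.0000     1.1111     0.0000]
  [   0.3499     0.0972     1.1079]
Δx = (I − A)⁻¹ Δd with Δd having +10 in the Sector 1 component and 0 elsewhere.
So Δx_1 = L_11 · (+10), where L_11 = adj(I−A)_11 / det(I−A) = 0.8550 / 0.77175.
Δx_1 = 0.8550 × (+10) / 0.77175 = 8.55 / 0.77175 ≈ 11.08.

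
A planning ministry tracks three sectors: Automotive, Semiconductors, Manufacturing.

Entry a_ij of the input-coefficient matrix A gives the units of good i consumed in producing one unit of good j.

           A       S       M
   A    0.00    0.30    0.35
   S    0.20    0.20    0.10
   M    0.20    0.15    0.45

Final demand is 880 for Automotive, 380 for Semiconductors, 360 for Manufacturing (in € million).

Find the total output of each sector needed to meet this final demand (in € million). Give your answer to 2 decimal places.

x_A = 1778.56, x_S = 1120.50, x_M = 1606.89

I − A =
  [   1.00    -0.30    -0.35]
  [  -0.20     0.80    -0.10]
  [  -0.20    -0.15     0.55]
Cofactors of I−A, C_ij = (−1)^(i+j)·(minor ij) (rows/columns in the sector order above):
  C_11 = (0.80)(0.55) − (-0.10)(-0.15) = 0.4250
  C_12 = −[(-0.20)(0.55) − (-0.10)(-0.20)] = 0.1300
  C_13 = (-0.20)(-0.15) − (0.80)(-0.20) = 0.1900
  C_21 = −[(-0.30)(0.55) − (-0.35)(-0.15)] = 0.2175
  C_22 = (1.00)(0.55) − (-0.35)(-0.20) = 0.4800
  C_23 = −[(1.00)(-0.15) − (-0.30)(-0.20)] = 0.2100
  C_31 = (-0.30)(-0.10) − (-0.35)(0.80) = 0.3100
  C_32 = −[(1.00)(-0.10) − (-0.35)(-0.20)] = 0.1700
  C_33 = (1.00)(0.80) − (-0.30)(-0.20) = 0.7400
det(I−A) = Σ_j (I−A)_1j·C_1j = (1.00)(0.4250) + (-0.30)(0.1300) + (-0.35)(0.1900) = 0.3195
adj(I−A) = Cᵀ =
  [ 0.4250   0.2175   0.3100]
  [ 0.1300   0.4800   0.1700]
  [ 0.1900   0.2100   0.7400]
(I − A)⁻¹ = adj(I−A) / det(I−A) ≈
  [   1.3302     0.6808     0.9703]
  [   0.4069     1.5023     0.5321]
  [   0.5947     0.6573     2.3161]
x = (I − A)⁻¹ d = adj(I−A)·d / det(I−A), with det(I−A) = 0.3195:
  x_A = (0.4250·880 + 0.2175·380 + 0.3100·360) / 0.3195 = 568.25 / 0.3195 ≈ 1778.56
  x_S = (0.1300·880 + 0.4800·380 + 0.1700·360) / 0.3195 = 358.00 / 0.3195 ≈ 1120.50
  x_M = (0.1900·880 + 0.2100·380 + 0.7400·360) / 0.3195 = 513.40 / 0.3195 ≈ 1606.89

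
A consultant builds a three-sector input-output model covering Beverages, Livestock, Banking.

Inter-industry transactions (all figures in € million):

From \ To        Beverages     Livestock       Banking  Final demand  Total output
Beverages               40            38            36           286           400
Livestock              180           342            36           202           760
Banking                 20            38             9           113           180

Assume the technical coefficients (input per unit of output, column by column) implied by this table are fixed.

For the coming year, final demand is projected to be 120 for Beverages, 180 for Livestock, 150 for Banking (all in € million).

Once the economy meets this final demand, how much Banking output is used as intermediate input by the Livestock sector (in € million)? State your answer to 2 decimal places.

z_32 = 28.54

Technical coefficients a_ij = z_ij / X_j:
  a_11 = 40/400 = 0.10, a_21 = 180/400 = 0.45, a_31 = 20/400 = 0.05
  a_12 = 38/760 = 0.05, a_22 = 342/760 = 0.45, a_32 = 38/760 = 0.05
  a_13 = 36/180 = 0.20, a_23 = 36/180 = 0.20, a_33 = 9/180 = 0.05
I − A =
  [   0.90    -0.05    -0.20]
  [  -0.45     0.55    -0.20]
  [  -0.05    -0.05     0.95]
Cofactors of I−A, C_ij = (−1)^(i+j)·(minor ij) (rows/columns in the sector order above):
  C_11 = (0.55)(0.95) − (-0.20)(-0.05) = 0.5125
  C_12 = −[(-0.45)(0.95) − (-0.20)(-0.05)] = 0.4375
  C_13 = (-0.45)(-0.05) − (0.55)(-0.05) = 0.0500
  C_21 = −[(-0.05)(0.95) − (-0.20)(-0.05)] = 0.0575
  C_22 = (0.90)(0.95) − (-0.20)(-0.05) = 0.8450
  C_23 = −[(0.90)(-0.05) − (-0.05)(-0.05)] = 0.0475
  C_31 = (-0.05)(-0.20) − (-0.20)(0.55) = 0.1200
  C_32 = −[(0.90)(-0.20) − (-0.20)(-0.45)] = 0.2700
  C_33 = (0.90)(0.55) − (-0.05)(-0.45) = 0.4725
det(I−A) = Σ_j (I−A)_1j·C_1j = (0.90)(0.5125) + (-0.05)(0.4375) + (-0.20)(0.0500) = 0.429375
adj(I−A) = Cᵀ =
  [ 0.5125   0.0575   0.1200]
  [ 0.4375   0.8450   0.2700]
  [ 0.0500   0.0475   0.4725]
(I − A)⁻¹ = adj(I−A) / det(I−A) ≈
  [   1.1936     0.1339     0.2795]
  [   1.0189     1.9680     0.6288]
  [   0.1164     0.1106     1.1004]
First solve x = (I − A)⁻¹ d = adj(I−A)·d / det(I−A); in particular x_2 = (0.4375·120 + 0.8450·180 + 0.2700·150) / 0.429375 = 245.10 / 0.429375 ≈ 570.8297.
Intermediate flow from 3 to 2: z_32 = a_32 · x_2 = 0.05 × 245.10 / 0.429375 = 12.255 / 0.429375 ≈ 28.54.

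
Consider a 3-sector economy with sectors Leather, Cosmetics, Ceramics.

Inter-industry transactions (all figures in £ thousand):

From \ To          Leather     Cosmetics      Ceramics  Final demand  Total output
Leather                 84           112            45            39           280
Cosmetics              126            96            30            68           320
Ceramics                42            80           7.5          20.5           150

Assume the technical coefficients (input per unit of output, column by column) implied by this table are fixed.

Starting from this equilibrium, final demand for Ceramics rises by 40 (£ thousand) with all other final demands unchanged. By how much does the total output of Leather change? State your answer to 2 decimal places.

Δx_1 = 54.60

Technical coefficients a_ij = z_ij / X_j:
  a_11 = 84/280 = 0.30, a_21 = 126/280 = 0.45, a_31 = 42/280 = 0.15
  a_12 = 112/320 = 0.35, a_22 = 96/320 = 0.30, a_32 = 80/320 = 0.25
  a_13 = 45/150 = 0.30, a_23 = 30/150 = 0.20, a_33 = 7.5/150 = 0.05
I − A =
  [   0.70    -0.35    -0.30]
  [  -0.45     0.70    -0.20]
  [  -0.15    -0.25     0.95]
Cofactors of I−A, C_ij = (−1)^(i+j)·(minor ij) (rows/columns in the sector order above):
  C_11 = (0.70)(0.95) − (-0.20)(-0.25) = 0.6150
  C_12 = −[(-0.45)(0.95) − (-0.20)(-0.15)] = 0.4575
  C_13 = (-0.45)(-0.25) − (0.70)(-0.15) = 0.2175
  C_21 = −[(-0.35)(0.95) − (-0.30)(-0.25)] = 0.4075
  C_22 = (0.70)(0.95) − (-0.30)(-0.15) = 0.6200
  C_23 = −[(0.70)(-0.25) − (-0.35)(-0.15)] = 0.2275
  C_31 = (-0.35)(-0.20) − (-0.30)(0.70) = 0.2800
  C_32 = −[(0.70)(-0.20) − (-0.30)(-0.45)] = 0.2750
  C_33 = (0.70)(0.70) − (-0.35)(-0.45) = 0.3325
det(I−A) = Σ_j (I−A)_1j·C_1j = (0.70)(0.6150) + (-0.35)(0.4575) + (-0.30)(0.2175) = 0.205125
adj(I−A) = Cᵀ =
  [ 0.6150   0.4075   0.2800]
  [ 0.4575   0.6200   0.2750]
  [ 0.2175   0.2275   0.3325]
(I − A)⁻¹ = adj(I−A) / det(I−A) ≈
  [   2.9982     1.9866     1.3650]
  [   2.2303     3.0225     1.3406]
  [   1.0603     1.1091     1.6210]
Δx = (I − A)⁻¹ Δd with Δd having +40 in the Ceramics component and 0 elsewhere.
So Δx_1 = L_13 · (+40), where L_13 = adj(I−A)_13 / det(I−A) = 0.2800 / 0.205125.
Δx_1 = 0.2800 × (+40) / 0.205125 = 11.20 / 0.205125 ≈ 54.60.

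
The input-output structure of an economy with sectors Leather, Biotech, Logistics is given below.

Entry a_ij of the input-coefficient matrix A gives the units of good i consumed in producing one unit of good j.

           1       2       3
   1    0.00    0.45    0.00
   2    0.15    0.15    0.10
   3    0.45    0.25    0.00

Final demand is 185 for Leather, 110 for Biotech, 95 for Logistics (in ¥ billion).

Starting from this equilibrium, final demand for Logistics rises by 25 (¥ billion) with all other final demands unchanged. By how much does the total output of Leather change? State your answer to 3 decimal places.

Δx_1 = 1.526

I − A =
  [   1.00    -0.45     0.00]
  [  -0.15     0.85    -0.10]
  [  -0.45    -0.25     1.00]
Cofactors of I−A, C_ij = (−1)^(i+j)·(minor ij) (rows/columns in the sector order above):
  C_11 = (0.85)(1.00) − (-0.10)(-0.25) = 0.8250
  C_12 = −[(-0.15)(1.00) − (-0.10)(-0.45)] = 0.1950
  C_13 = (-0.15)(-0.25) − (0.85)(-0.45) = 0.4200
  C_21 = −[(-0.45)(1.00) − (0.00)(-0.25)] = 0.4500
  C_22 = (1.00)(1.00) − (0.00)(-0.45) = 1.0000
  C_23 = −[(1.00)(-0.25) − (-0.45)(-0.45)] = 0.4525
  C_31 = (-0.45)(-0.10) − (0.00)(0.85) = 0.0450
  C_32 = −[(1.00)(-0.10) − (0.00)(-0.15)] = 0.1000
  C_33 = (1.00)(0.85) − (-0.45)(-0.15) = 0.7825
det(I−A) = Σ_j (I−A)_1j·C_1j = (1.00)(0.8250) + (-0.45)(0.1950) + (0.00)(0.4200) = 0.73725
adj(I−A) = Cᵀ =
  [ 0.8250   0.4500   0.0450]
  [ 0.1950   1.0000   0.1000]
  [ 0.4200   0.4525   0.7825]
(I − A)⁻¹ = adj(I−A) / det(I−A) ≈
  [   1.1190     0.6104     0.0610]
  [   0.2645     1.3564     0.1356]
  [   0.5697     0.6138     1.0614]
Δx = (I − A)⁻¹ Δd with Δd having +25 in the Logistics component and 0 elsewhere.
So Δx_1 = L_13 · (+25), where L_13 = adj(I−A)_13 / det(I−A) = 0.0450 / 0.73725.
Δx_1 = 0.0450 × (+25) / 0.73725 = 1.125 / 0.73725 ≈ 1.526.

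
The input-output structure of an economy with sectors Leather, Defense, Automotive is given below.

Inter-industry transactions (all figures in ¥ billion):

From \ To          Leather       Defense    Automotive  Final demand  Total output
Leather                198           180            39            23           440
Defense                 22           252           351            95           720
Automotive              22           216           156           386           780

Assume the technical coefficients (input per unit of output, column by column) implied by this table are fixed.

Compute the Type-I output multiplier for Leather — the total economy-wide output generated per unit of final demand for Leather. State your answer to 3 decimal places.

Technical coefficients a_ij = z_ij / X_j:
  a_11 = 198/440 = 0.45, a_21 = 22/440 = 0.05, a_31 = 22/440 = 0.05
  a_12 = 180/720 = 0.25, a_22 = 252/720 = 0.35, a_32 = 216/720 = 0.30
  a_13 = 39/780 = 0.05, a_23 = 351/780 = 0.45, a_33 = 156/780 = 0.20
I − A =
  [   0.55    -0.25    -0.05]
  [  -0.05     0.65    -0.45]
  [  -0.05    -0.30     0.80]
Cofactors of I−A, C_ij = (−1)^(i+j)·(minor ij) (rows/columns in the sector order above):
  C_11 = (0.65)(0.80) − (-0.45)(-0.30) = 0.3850
  C_12 = −[(-0.05)(0.80) − (-0.45)(-0.05)] = 0.0625
  C_13 = (-0.05)(-0.30) − (0.65)(-0.05) = 0.0475
  C_21 = −[(-0.25)(0.80) − (-0.05)(-0.30)] = 0.2150
  C_22 = (0.55)(0.80) − (-0.05)(-0.05) = 0.4375
  C_23 = −[(0.55)(-0.30) − (-0.25)(-0.05)] = 0.1775
  C_31 = (-0.25)(-0.45) − (-0.05)(0.65) = 0.1450
  C_32 = −[(0.55)(-0.45) − (-0.05)(-0.05)] = 0.2500
  C_33 = (0.55)(0.65) − (-0.25)(-0.05) = 0.3450
det(I−A) = Σ_j (I−A)_1j·C_1j = (0.55)(0.3850) + (-0.25)(0.0625) + (-0.05)(0.0475) = 0.19375
adj(I−A) = Cᵀ =
  [ 0.3850   0.2150   0.1450]
  [ 0.0625   0.4375   0.2500]
  [ 0.0475   0.1775   0.3450]
(I − A)⁻¹ = adj(I−A) / det(I−A) ≈
  [   1.9871     1.1097     0.7484]
  [   0.3226     2.2581     1.2903]
  [   0.2452     0.9161     1.7806]
The output multiplier for sector j is the column-j sum of the Leontief inverse (I − A)⁻¹ = adj(I−A) / det(I−A).
Column 1 of adj(I−A): (0.3850, 0.0625, 0.0475); det(I−A) = 0.19375.
m_1 = (0.3850 + 0.0625 + 0.0475) / 0.19375 = 0.495 / 0.19375 ≈ 2.555.

m_1 = 2.555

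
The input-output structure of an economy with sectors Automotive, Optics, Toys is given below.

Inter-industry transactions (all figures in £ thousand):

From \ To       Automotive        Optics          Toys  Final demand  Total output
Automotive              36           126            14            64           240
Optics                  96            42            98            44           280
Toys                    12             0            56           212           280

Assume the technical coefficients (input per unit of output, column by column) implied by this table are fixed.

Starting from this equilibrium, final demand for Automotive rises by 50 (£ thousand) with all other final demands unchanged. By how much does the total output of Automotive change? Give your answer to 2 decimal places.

Technical coefficients a_ij = z_ij / X_j:
  a_11 = 36/240 = 0.15, a_21 = 96/240 = 0.40, a_31 = 12/240 = 0.05
  a_12 = 126/280 = 0.45, a_22 = 42/280 = 0.15, a_32 = 0/280 = 0.00
  a_13 = 14/280 = 0.05, a_23 = 98/280 = 0.35, a_33 = 56/280 = 0.20
I − A =
  [   0.85    -0.45    -0.05]
  [  -0.40     0.85    -0.35]
  [  -0.05     0.00     0.80]
Cofactors of I−A, C_ij = (−1)^(i+j)·(minor ij) (rows/columns in the sector order above):
  C_11 = (0.85)(0.80) − (-0.35)(0.00) = 0.6800
  C_12 = −[(-0.40)(0.80) − (-0.35)(-0.05)] = 0.3375
  C_13 = (-0.40)(0.00) − (0.85)(-0.05) = 0.0425
  C_21 = −[(-0.45)(0.80) − (-0.05)(0.00)] = 0.3600
  C_22 = (0.85)(0.80) − (-0.05)(-0.05) = 0.6775
  C_23 = −[(0.85)(0.00) − (-0.45)(-0.05)] = 0.0225
  C_31 = (-0.45)(-0.35) − (-0.05)(0.85) = 0.2000
  C_32 = −[(0.85)(-0.35) − (-0.05)(-0.40)] = 0.3175
  C_33 = (0.85)(0.85) − (-0.45)(-0.40) = 0.5425
det(I−A) = Σ_j (I−A)_1j·C_1j = (0.85)(0.6800) + (-0.45)(0.3375) + (-0.05)(0.0425) = 0.4240
adj(I−A) = Cᵀ =
  [ 0.6800   0.3600   0.2000]
  [ 0.3375   0.6775   0.3175]
  [ 0.0425   0.0225   0.5425]
(I − A)⁻¹ = adj(I−A) / det(I−A) ≈
  [   1.6038     0.8491     0.4717]
  [   0.7960     1.5979     0.7488]
  [   0.1002     0.0531     1.2795]
Δx = (I − A)⁻¹ Δd with Δd having +50 in the Automotive component and 0 elsewhere.
So Δx_1 = L_11 · (+50), where L_11 = adj(I−A)_11 / det(I−A) = 0.6800 / 0.4240.
Δx_1 = 0.6800 × (+50) / 0.4240 = 34.00 / 0.4240 ≈ 80.19.

Δx_1 = 80.19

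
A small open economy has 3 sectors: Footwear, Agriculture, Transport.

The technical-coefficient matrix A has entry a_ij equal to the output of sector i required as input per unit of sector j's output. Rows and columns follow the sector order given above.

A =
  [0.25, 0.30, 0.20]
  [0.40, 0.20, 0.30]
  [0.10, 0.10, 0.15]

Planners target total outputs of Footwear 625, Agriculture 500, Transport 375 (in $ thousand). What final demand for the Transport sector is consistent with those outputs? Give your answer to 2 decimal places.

d_T = 206.25

I − A =
  [   0.75    -0.30    -0.20]
  [  -0.40     0.80    -0.30]
  [  -0.10    -0.10     0.85]
d = (I − A) x:
  d_F = (+0.75)·625 + (-0.30)·500 + (-0.20)·375 = 243.75
  d_A = (-0.40)·625 + (+0.80)·500 + (-0.30)·375 = 37.50
  d_T = (-0.10)·625 + (-0.10)·500 + (+0.85)·375 = 206.25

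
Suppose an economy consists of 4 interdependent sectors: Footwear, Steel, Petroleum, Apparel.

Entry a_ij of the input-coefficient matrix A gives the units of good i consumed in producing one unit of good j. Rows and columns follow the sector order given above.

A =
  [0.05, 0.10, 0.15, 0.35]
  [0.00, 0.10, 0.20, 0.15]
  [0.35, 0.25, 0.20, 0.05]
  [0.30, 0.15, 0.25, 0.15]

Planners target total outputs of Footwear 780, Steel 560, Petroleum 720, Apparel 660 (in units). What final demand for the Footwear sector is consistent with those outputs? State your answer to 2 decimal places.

d_1 = 346.00

I − A =
  [   0.95    -0.10    -0.15    -0.35]
  [   0.00     0.90    -0.20    -0.15]
  [  -0.35    -0.25     0.80    -0.05]
  [  -0.30    -0.15    -0.25     0.85]
d = (I − A) x:
  d_1 = (+0.95)·780 + (-0.10)·560 + (-0.15)·720 + (-0.35)·660 = 346.00
  d_2 = (+0.00)·780 + (+0.90)·560 + (-0.20)·720 + (-0.15)·660 = 261.00
  d_3 = (-0.35)·780 + (-0.25)·560 + (+0.80)·720 + (-0.05)·660 = 130.00
  d_4 = (-0.30)·780 + (-0.15)·560 + (-0.25)·720 + (+0.85)·660 = 63.00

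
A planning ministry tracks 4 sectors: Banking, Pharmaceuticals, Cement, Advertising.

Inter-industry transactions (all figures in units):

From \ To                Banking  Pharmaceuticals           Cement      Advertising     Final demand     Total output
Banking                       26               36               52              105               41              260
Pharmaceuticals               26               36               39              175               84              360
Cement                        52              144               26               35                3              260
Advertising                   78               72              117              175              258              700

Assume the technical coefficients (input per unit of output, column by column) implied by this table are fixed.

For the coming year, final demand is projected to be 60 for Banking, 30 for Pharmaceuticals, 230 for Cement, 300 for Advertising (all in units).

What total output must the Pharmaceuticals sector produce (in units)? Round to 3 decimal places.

Technical coefficients a_ij = z_ij / X_j:
  a_BB = 26/260 = 0.10, a_PB = 26/260 = 0.10, a_CB = 52/260 = 0.20, a_AB = 78/260 = 0.30
  a_BP = 36/360 = 0.10, a_PP = 36/360 = 0.10, a_CP = 144/360 = 0.40, a_AP = 72/360 = 0.20
  a_BC = 52/260 = 0.20, a_PC = 39/260 = 0.15, a_CC = 26/260 = 0.10, a_AC = 117/260 = 0.45
  a_BA = 105/700 = 0.15, a_PA = 175/700 = 0.25, a_CA = 35/700 = 0.05, a_AA = 175/700 = 0.25
I − A =
  [   0.90    -0.10    -0.20    -0.15]
  [  -0.10     0.90    -0.15    -0.25]
  [  -0.20    -0.40     0.90    -0.05]
  [  -0.30    -0.20    -0.45     0.75]
Compute the cofactors C_ij = (−1)^(i+j)·(3×3 minor ij) of I−A; the adjugate is their transpose:
adj(I−A) = Cᵀ =
  [ 0.45075   0.18125   0.21275   0.16475]
  [ 0.18000   0.50025   0.23250   0.21825]
  [ 0.19950   0.28350   0.50400   0.16800]
  [ 0.34800   0.37600   0.44950   0.61900]
det(I−A) = Σ_j (I−A)_1j·C_1j = (0.90)(0.45075) + (-0.10)(0.18000) + (-0.20)(0.19950) + (-0.15)(0.34800) = 0.295575
(I − A)⁻¹ = adj(I−A) / det(I−A) ≈
  [   1.5250     0.6132     0.7198     0.5574]
  [   0.6090     1.6925     0.7866     0.7384]
  [   0.6750     0.9591     1.7052     0.5684]
  [   1.1774     1.2721     1.5208     2.0942]
x = (I − A)⁻¹ d = adj(I−A)·d / det(I−A), with det(I−A) = 0.295575:
  x_B = (0.45075·60 + 0.18125·30 + 0.21275·230 + 0.16475·300) / 0.295575 = 130.84 / 0.295575 ≈ 442.663
  x_P = (0.18000·60 + 0.50025·30 + 0.23250·230 + 0.21825·300) / 0.295575 = 144.7575 / 0.295575 ≈ 489.749
  x_C = (0.19950·60 + 0.28350·30 + 0.50400·230 + 0.16800·300) / 0.295575 = 186.795 / 0.295575 ≈ 631.972
  x_A = (0.34800·60 + 0.37600·30 + 0.44950·230 + 0.61900·300) / 0.295575 = 321.245 / 0.295575 ≈ 1086.848

x_P = 489.749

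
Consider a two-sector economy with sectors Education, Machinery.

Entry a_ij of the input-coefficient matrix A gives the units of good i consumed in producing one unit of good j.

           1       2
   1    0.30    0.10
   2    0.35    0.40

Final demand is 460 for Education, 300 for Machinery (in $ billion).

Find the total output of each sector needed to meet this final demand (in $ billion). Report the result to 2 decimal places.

I − A =
  [   0.70    -0.10]
  [  -0.35     0.60]
det(I−A) = (0.70)(0.60) − (-0.10)(-0.35) = 0.3850
adj(I−A) = [[0.60, 0.10], [0.35, 0.70]]
(I − A)⁻¹ = adj(I−A) / det(I−A) ≈
  [   1.5584     0.2597]
  [   0.9091     1.8182]
x = (I − A)⁻¹ d = adj(I−A)·d / det(I−A), with det(I−A) = 0.3850:
  x_1 = (0.60·460 + 0.10·300) / 0.3850 = 306.00 / 0.3850 ≈ 794.81
  x_2 = (0.35·460 + 0.70·300) / 0.3850 = 371.00 / 0.3850 ≈ 963.64

x_1 = 794.81, x_2 = 963.64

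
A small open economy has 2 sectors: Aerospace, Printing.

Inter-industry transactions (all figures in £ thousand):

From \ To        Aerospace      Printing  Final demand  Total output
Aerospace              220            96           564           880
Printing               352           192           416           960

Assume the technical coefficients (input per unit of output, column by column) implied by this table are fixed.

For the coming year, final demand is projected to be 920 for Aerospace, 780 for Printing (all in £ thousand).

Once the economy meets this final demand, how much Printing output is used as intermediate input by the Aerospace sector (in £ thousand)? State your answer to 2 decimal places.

z_21 = 581.43

Technical coefficients a_ij = z_ij / X_j:
  a_11 = 220/880 = 0.25, a_21 = 352/880 = 0.40
  a_12 = 96/960 = 0.10, a_22 = 192/960 = 0.20
I − A =
  [   0.75    -0.10]
  [  -0.40     0.80]
det(I−A) = (0.75)(0.80) − (-0.10)(-0.40) = 0.5600
adj(I−A) = [[0.80, 0.10], [0.40, 0.75]]
(I − A)⁻¹ = adj(I−A) / det(I−A) ≈
  [   1.4286     0.1786]
  [   0.7143     1.3393]
First solve x = (I − A)⁻¹ d = adj(I−A)·d / det(I−A); in particular x_1 = (0.80·920 + 0.10·780) / 0.5600 = 814.00 / 0.5600 ≈ 1453.5714.
Intermediate flow from 2 to 1: z_21 = a_21 · x_1 = 0.40 × 814.00 / 0.5600 = 325.60 / 0.5600 ≈ 581.43.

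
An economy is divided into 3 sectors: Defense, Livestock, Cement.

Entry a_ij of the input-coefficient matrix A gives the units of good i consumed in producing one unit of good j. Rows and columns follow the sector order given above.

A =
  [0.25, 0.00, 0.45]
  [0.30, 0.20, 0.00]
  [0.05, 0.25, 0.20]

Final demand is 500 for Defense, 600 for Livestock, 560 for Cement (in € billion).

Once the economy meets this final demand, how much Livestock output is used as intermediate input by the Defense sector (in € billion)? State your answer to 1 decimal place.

z_LD = 412.7

I − A =
  [   0.75     0.00    -0.45]
  [  -0.30     0.80     0.00]
  [  -0.05    -0.25     0.80]
Cofactors of I−A, C_ij = (−1)^(i+j)·(minor ij) (rows/columns in the sector order above):
  C_11 = (0.80)(0.80) − (0.00)(-0.25) = 0.6400
  C_12 = −[(-0.30)(0.80) − (0.00)(-0.05)] = 0.2400
  C_13 = (-0.30)(-0.25) − (0.80)(-0.05) = 0.1150
  C_21 = −[(0.00)(0.80) − (-0.45)(-0.25)] = 0.1125
  C_22 = (0.75)(0.80) − (-0.45)(-0.05) = 0.5775
  C_23 = −[(0.75)(-0.25) − (0.00)(-0.05)] = 0.1875
  C_31 = (0.00)(0.00) − (-0.45)(0.80) = 0.3600
  C_32 = −[(0.75)(0.00) − (-0.45)(-0.30)] = 0.1350
  C_33 = (0.75)(0.80) − (0.00)(-0.30) = 0.6000
det(I−A) = Σ_j (I−A)_1j·C_1j = (0.75)(0.6400) + (0.00)(0.2400) + (-0.45)(0.1150) = 0.42825
adj(I−A) = Cᵀ =
  [ 0.6400   0.1125   0.3600]
  [ 0.2400   0.5775   0.1350]
  [ 0.1150   0.1875   0.6000]
(I − A)⁻¹ = adj(I−A) / det(I−A) ≈
  [   1.4945     0.2627     0.8406]
  [   0.5604     1.3485     0.3152]
  [   0.2685     0.4378     1.4011]
First solve x = (I − A)⁻¹ d = adj(I−A)·d / det(I−A); in particular x_D = (0.6400·500 + 0.1125·600 + 0.3600·560) / 0.42825 = 589.10 / 0.42825 ≈ 1375.598.
Intermediate flow from L to D: z_LD = a_LD · x_D = 0.30 × 589.10 / 0.42825 = 176.73 / 0.42825 ≈ 412.7.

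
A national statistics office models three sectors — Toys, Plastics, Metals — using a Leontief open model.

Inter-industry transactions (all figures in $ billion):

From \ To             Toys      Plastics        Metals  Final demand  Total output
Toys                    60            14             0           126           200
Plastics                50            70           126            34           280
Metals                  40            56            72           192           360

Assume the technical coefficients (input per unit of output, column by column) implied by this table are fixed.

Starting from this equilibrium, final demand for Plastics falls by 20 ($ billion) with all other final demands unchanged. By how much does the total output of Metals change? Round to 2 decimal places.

Δx_3 = -8.39

Technical coefficients a_ij = z_ij / X_j:
  a_11 = 60/200 = 0.30, a_21 = 50/200 = 0.25, a_31 = 40/200 = 0.20
  a_12 = 14/280 = 0.05, a_22 = 70/280 = 0.25, a_32 = 56/280 = 0.20
  a_13 = 0/360 = 0.00, a_23 = 126/360 = 0.35, a_33 = 72/360 = 0.20
I − A =
  [   0.70    -0.05     0.00]
  [  -0.25     0.75    -0.35]
  [  -0.20    -0.20     0.80]
Cofactors of I−A, C_ij = (−1)^(i+j)·(minor ij) (rows/columns in the sector order above):
  C_11 = (0.75)(0.80) − (-0.35)(-0.20) = 0.5300
  C_12 = −[(-0.25)(0.80) − (-0.35)(-0.20)] = 0.2700
  C_13 = (-0.25)(-0.20) − (0.75)(-0.20) = 0.2000
  C_21 = −[(-0.05)(0.80) − (0.00)(-0.20)] = 0.0400
  C_22 = (0.70)(0.80) − (0.00)(-0.20) = 0.5600
  C_23 = −[(0.70)(-0.20) − (-0.05)(-0.20)] = 0.1500
  C_31 = (-0.05)(-0.35) − (0.00)(0.75) = 0.0175
  C_32 = −[(0.70)(-0.35) − (0.00)(-0.25)] = 0.2450
  C_33 = (0.70)(0.75) − (-0.05)(-0.25) = 0.5125
det(I−A) = Σ_j (I−A)_1j·C_1j = (0.70)(0.5300) + (-0.05)(0.2700) + (0.00)(0.2000) = 0.3575
adj(I−A) = Cᵀ =
  [ 0.5300   0.0400   0.0175]
  [ 0.2700   0.5600   0.2450]
  [ 0.2000   0.1500   0.5125]
(I − A)⁻¹ = adj(I−A) / det(I−A) ≈
  [   1.4825     0.1119     0.0490]
  [   0.7552     1.5664     0.6853]
  [   0.5594     0.4196     1.4336]
Δx = (I − A)⁻¹ Δd with Δd having -20 in the Plastics component and 0 elsewhere.
So Δx_3 = L_32 · (-20), where L_32 = adj(I−A)_32 / det(I−A) = 0.1500 / 0.3575.
Δx_3 = 0.1500 × (-20) / 0.3575 = -3.00 / 0.3575 ≈ -8.39.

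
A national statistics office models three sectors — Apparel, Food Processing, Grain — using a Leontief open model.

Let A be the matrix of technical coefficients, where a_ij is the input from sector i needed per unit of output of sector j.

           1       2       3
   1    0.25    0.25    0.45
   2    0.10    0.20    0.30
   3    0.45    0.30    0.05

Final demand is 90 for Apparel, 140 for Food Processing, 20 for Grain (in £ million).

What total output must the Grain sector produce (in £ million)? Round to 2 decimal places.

I − A =
  [   0.75    -0.25    -0.45]
  [  -0.10     0.80    -0.30]
  [  -0.45    -0.30     0.95]
Cofactors of I−A, C_ij = (−1)^(i+j)·(minor ij) (rows/columns in the sector order above):
  C_11 = (0.80)(0.95) − (-0.30)(-0.30) = 0.6700
  C_12 = −[(-0.10)(0.95) − (-0.30)(-0.45)] = 0.2300
  C_13 = (-0.10)(-0.30) − (0.80)(-0.45) = 0.3900
  C_21 = −[(-0.25)(0.95) − (-0.45)(-0.30)] = 0.3725
  C_22 = (0.75)(0.95) − (-0.45)(-0.45) = 0.5100
  C_23 = −[(0.75)(-0.30) − (-0.25)(-0.45)] = 0.3375
  C_31 = (-0.25)(-0.30) − (-0.45)(0.80) = 0.4350
  C_32 = −[(0.75)(-0.30) − (-0.45)(-0.10)] = 0.2700
  C_33 = (0.75)(0.80) − (-0.25)(-0.10) = 0.5750
det(I−A) = Σ_j (I−A)_1j·C_1j = (0.75)(0.6700) + (-0.25)(0.2300) + (-0.45)(0.3900) = 0.2695
adj(I−A) = Cᵀ =
  [ 0.6700   0.3725   0.4350]
  [ 0.2300   0.5100   0.2700]
  [ 0.3900   0.3375   0.5750]
(I − A)⁻¹ = adj(I−A) / det(I−A) ≈
  [   2.4861     1.3822     1.6141]
  [   0.8534     1.8924     1.0019]
  [   1.4471     1.2523     2.1336]
x = (I − A)⁻¹ d = adj(I−A)·d / det(I−A), with det(I−A) = 0.2695:
  x_1 = (0.6700·90 + 0.3725·140 + 0.4350·20) / 0.2695 = 121.15 / 0.2695 ≈ 449.54
  x_2 = (0.2300·90 + 0.5100·140 + 0.2700·20) / 0.2695 = 97.50 / 0.2695 ≈ 361.78
  x_3 = (0.3900·90 + 0.3375·140 + 0.5750·20) / 0.2695 = 93.85 / 0.2695 ≈ 348.24

x_3 = 348.24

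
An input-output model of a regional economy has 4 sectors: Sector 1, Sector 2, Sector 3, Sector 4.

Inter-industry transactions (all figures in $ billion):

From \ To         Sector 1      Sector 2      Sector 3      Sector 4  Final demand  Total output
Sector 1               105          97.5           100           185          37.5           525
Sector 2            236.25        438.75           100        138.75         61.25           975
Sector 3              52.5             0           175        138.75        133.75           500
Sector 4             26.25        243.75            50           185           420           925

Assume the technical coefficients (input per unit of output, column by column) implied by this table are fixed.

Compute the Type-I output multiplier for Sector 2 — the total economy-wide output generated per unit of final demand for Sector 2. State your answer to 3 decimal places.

m_2 = 4.614

Technical coefficients a_ij = z_ij / X_j:
  a_11 = 105/525 = 0.20, a_21 = 236.25/525 = 0.45, a_31 = 52.5/525 = 0.10, a_41 = 26.25/525 = 0.05
  a_12 = 97.5/975 = 0.10, a_22 = 438.75/975 = 0.45, a_32 = 0/975 = 0.00, a_42 = 243.75/975 = 0.25
  a_13 = 100/500 = 0.20, a_23 = 100/500 = 0.20, a_33 = 175/500 = 0.35, a_43 = 50/500 = 0.10
  a_14 = 185/925 = 0.20, a_24 = 138.75/925 = 0.15, a_34 = 138.75/925 = 0.15, a_44 = 185/925 = 0.20
I − A =
  [   0.80    -0.10    -0.20    -0.20]
  [  -0.45     0.55    -0.20    -0.15]
  [  -0.10     0.00     0.65    -0.15]
  [  -0.05    -0.25    -0.10     0.80]
Compute the cofactors C_ij = (−1)^(i+j)·(3×3 minor ij) of I−A; the adjugate is their transpose:
adj(I−A) = Cᵀ =
  [ 0.245875   0.090500   0.119000   0.100750]
  [ 0.251125   0.378000   0.220500   0.175000]
  [ 0.061250   0.043750   0.257250   0.071750]
  [ 0.101500   0.129250   0.108500   0.243750]
det(I−A) = Σ_j (I−A)_1j·C_1j = (0.80)(0.245875) + (-0.10)(0.251125) + (-0.20)(0.061250) + (-0.20)(0.101500) = 0.1390375
(I − A)⁻¹ = adj(I−A) / det(I−A) ≈
  [   1.7684     0.6509     0.8559     0.7246]
  [   1.8062     2.7187     1.5859     1.2587]
  [   0.4405     0.3147     1.8502     0.5160]
  [   0.7300     0.9296     0.7804     1.7531]
The output multiplier for sector j is the column-j sum of the Leontief inverse (I − A)⁻¹ = adj(I−A) / det(I−A).
Column 2 of adj(I−A): (0.090500, 0.378000, 0.043750, 0.129250); det(I−A) = 0.1390375.
m_2 = (0.090500 + 0.378000 + 0.043750 + 0.129250) / 0.1390375 = 0.6415 / 0.1390375 ≈ 4.614.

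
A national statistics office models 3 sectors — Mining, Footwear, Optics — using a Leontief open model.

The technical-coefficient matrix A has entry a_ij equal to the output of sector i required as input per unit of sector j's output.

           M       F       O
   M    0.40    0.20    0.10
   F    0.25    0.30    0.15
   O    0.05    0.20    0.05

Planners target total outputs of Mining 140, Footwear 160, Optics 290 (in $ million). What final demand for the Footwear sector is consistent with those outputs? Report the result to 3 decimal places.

d_F = 33.500

I − A =
  [   0.60    -0.20    -0.10]
  [  -0.25     0.70    -0.15]
  [  -0.05    -0.20     0.95]
d = (I − A) x:
  d_M = (+0.60)·140 + (-0.20)·160 + (-0.10)·290 = 23.000
  d_F = (-0.25)·140 + (+0.70)·160 + (-0.15)·290 = 33.500
  d_O = (-0.05)·140 + (-0.20)·160 + (+0.95)·290 = 236.500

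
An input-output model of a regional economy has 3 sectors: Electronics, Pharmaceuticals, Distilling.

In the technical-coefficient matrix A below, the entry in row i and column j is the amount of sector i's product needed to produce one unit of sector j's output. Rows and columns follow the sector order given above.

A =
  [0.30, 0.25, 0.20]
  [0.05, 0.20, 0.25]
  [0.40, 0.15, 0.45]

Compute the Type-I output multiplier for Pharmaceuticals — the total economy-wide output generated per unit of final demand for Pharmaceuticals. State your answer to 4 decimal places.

m_P = 3.6746

I − A =
  [   0.70    -0.25    -0.20]
  [  -0.05     0.80    -0.25]
  [  -0.40    -0.15     0.55]
Cofactors of I−A, C_ij = (−1)^(i+j)·(minor ij) (rows/columns in the sector order above):
  C_11 = (0.80)(0.55) − (-0.25)(-0.15) = 0.4025
  C_12 = −[(-0.05)(0.55) − (-0.25)(-0.40)] = 0.1275
  C_13 = (-0.05)(-0.15) − (0.80)(-0.40) = 0.3275
  C_21 = −[(-0.25)(0.55) − (-0.20)(-0.15)] = 0.1675
  C_22 = (0.70)(0.55) − (-0.20)(-0.40) = 0.3050
  C_23 = −[(0.70)(-0.15) − (-0.25)(-0.40)] = 0.2050
  C_31 = (-0.25)(-0.25) − (-0.20)(0.80) = 0.2225
  C_32 = −[(0.70)(-0.25) − (-0.20)(-0.05)] = 0.1850
  C_33 = (0.70)(0.80) − (-0.25)(-0.05) = 0.5475
det(I−A) = Σ_j (I−A)_1j·C_1j = (0.70)(0.4025) + (-0.25)(0.1275) + (-0.20)(0.3275) = 0.184375
adj(I−A) = Cᵀ =
  [ 0.4025   0.1675   0.2225]
  [ 0.1275   0.3050   0.1850]
  [ 0.3275   0.2050   0.5475]
(I − A)⁻¹ = adj(I−A) / det(I−A) ≈
  [   2.18305     0.90847     1.20678]
  [   0.69153     1.65424     1.00339]
  [   1.77627     1.11186     2.96949]
The output multiplier for sector j is the column-j sum of the Leontief inverse (I − A)⁻¹ = adj(I−A) / det(I−A).
Column P of adj(I−A): (0.1675, 0.3050, 0.2050); det(I−A) = 0.184375.
m_P = (0.1675 + 0.3050 + 0.2050) / 0.184375 = 0.6775 / 0.184375 ≈ 3.6746.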